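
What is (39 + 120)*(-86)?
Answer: -13674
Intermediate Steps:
(39 + 120)*(-86) = 159*(-86) = -13674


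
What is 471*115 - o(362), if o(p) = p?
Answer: 53803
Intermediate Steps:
471*115 - o(362) = 471*115 - 1*362 = 54165 - 362 = 53803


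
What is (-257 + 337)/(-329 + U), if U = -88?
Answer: -80/417 ≈ -0.19185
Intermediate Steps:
(-257 + 337)/(-329 + U) = (-257 + 337)/(-329 - 88) = 80/(-417) = 80*(-1/417) = -80/417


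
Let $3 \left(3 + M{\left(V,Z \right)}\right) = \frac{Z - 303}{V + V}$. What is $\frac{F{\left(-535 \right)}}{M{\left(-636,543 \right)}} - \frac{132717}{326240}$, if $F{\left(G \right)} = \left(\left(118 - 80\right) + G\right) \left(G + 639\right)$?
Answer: $\frac{2681103572901}{158878880} \approx 16875.0$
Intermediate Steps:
$F{\left(G \right)} = \left(38 + G\right) \left(639 + G\right)$
$M{\left(V,Z \right)} = -3 + \frac{-303 + Z}{6 V}$ ($M{\left(V,Z \right)} = -3 + \frac{\left(Z - 303\right) \frac{1}{V + V}}{3} = -3 + \frac{\left(-303 + Z\right) \frac{1}{2 V}}{3} = -3 + \frac{\frac{1}{2} \frac{1}{V} \left(-303 + Z\right)}{3} = -3 + \frac{-303 + Z}{6 V}$)
$\frac{F{\left(-535 \right)}}{M{\left(-636,543 \right)}} - \frac{132717}{326240} = \frac{24282 + \left(-535\right)^{2} + 677 \left(-535\right)}{\frac{1}{6} \frac{1}{-636} \left(-303 + 543 - -11448\right)} - \frac{132717}{326240} = \frac{24282 + 286225 - 362195}{\frac{1}{6} \left(- \frac{1}{636}\right) \left(-303 + 543 + 11448\right)} - \frac{132717}{326240} = - \frac{51688}{\frac{1}{6} \left(- \frac{1}{636}\right) 11688} - \frac{132717}{326240} = - \frac{51688}{- \frac{487}{159}} - \frac{132717}{326240} = \left(-51688\right) \left(- \frac{159}{487}\right) - \frac{132717}{326240} = \frac{8218392}{487} - \frac{132717}{326240} = \frac{2681103572901}{158878880}$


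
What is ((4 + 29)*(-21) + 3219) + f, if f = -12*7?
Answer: 2442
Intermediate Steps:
f = -84
((4 + 29)*(-21) + 3219) + f = ((4 + 29)*(-21) + 3219) - 84 = (33*(-21) + 3219) - 84 = (-693 + 3219) - 84 = 2526 - 84 = 2442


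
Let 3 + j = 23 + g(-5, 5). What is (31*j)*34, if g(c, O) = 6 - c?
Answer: 32674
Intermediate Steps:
j = 31 (j = -3 + (23 + (6 - 1*(-5))) = -3 + (23 + (6 + 5)) = -3 + (23 + 11) = -3 + 34 = 31)
(31*j)*34 = (31*31)*34 = 961*34 = 32674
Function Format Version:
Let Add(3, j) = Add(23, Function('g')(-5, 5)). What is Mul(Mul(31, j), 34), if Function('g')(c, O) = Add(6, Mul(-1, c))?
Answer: 32674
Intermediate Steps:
j = 31 (j = Add(-3, Add(23, Add(6, Mul(-1, -5)))) = Add(-3, Add(23, Add(6, 5))) = Add(-3, Add(23, 11)) = Add(-3, 34) = 31)
Mul(Mul(31, j), 34) = Mul(Mul(31, 31), 34) = Mul(961, 34) = 32674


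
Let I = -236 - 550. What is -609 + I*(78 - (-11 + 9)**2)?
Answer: -58773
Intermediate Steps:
I = -786
-609 + I*(78 - (-11 + 9)**2) = -609 - 786*(78 - (-11 + 9)**2) = -609 - 786*(78 - 1*(-2)**2) = -609 - 786*(78 - 1*4) = -609 - 786*(78 - 4) = -609 - 786*74 = -609 - 58164 = -58773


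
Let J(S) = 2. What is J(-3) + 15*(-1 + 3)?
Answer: 32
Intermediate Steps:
J(-3) + 15*(-1 + 3) = 2 + 15*(-1 + 3) = 2 + 15*2 = 2 + 30 = 32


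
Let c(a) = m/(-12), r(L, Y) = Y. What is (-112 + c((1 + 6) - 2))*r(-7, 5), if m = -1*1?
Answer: -6715/12 ≈ -559.58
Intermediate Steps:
m = -1
c(a) = 1/12 (c(a) = -1/(-12) = -1*(-1/12) = 1/12)
(-112 + c((1 + 6) - 2))*r(-7, 5) = (-112 + 1/12)*5 = -1343/12*5 = -6715/12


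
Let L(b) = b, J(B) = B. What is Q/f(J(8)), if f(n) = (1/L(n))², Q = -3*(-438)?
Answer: 84096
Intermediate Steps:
Q = 1314
f(n) = n⁻² (f(n) = (1/n)² = n⁻²)
Q/f(J(8)) = 1314/(8⁻²) = 1314/(1/64) = 1314*64 = 84096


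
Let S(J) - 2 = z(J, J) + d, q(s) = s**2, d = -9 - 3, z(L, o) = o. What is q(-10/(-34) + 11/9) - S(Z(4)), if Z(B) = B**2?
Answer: -86630/23409 ≈ -3.7007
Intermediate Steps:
d = -12
S(J) = -10 + J (S(J) = 2 + (J - 12) = 2 + (-12 + J) = -10 + J)
q(-10/(-34) + 11/9) - S(Z(4)) = (-10/(-34) + 11/9)**2 - (-10 + 4**2) = (-10*(-1/34) + 11*(1/9))**2 - (-10 + 16) = (5/17 + 11/9)**2 - 1*6 = (232/153)**2 - 6 = 53824/23409 - 6 = -86630/23409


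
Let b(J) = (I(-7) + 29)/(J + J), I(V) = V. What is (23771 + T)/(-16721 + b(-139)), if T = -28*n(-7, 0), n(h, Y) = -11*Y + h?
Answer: -3331413/2324230 ≈ -1.4333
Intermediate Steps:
n(h, Y) = h - 11*Y
T = 196 (T = -28*(-7 - 11*0) = -28*(-7 + 0) = -28*(-7) = 196)
b(J) = 11/J (b(J) = (-7 + 29)/(J + J) = 22/((2*J)) = 22*(1/(2*J)) = 11/J)
(23771 + T)/(-16721 + b(-139)) = (23771 + 196)/(-16721 + 11/(-139)) = 23967/(-16721 + 11*(-1/139)) = 23967/(-16721 - 11/139) = 23967/(-2324230/139) = 23967*(-139/2324230) = -3331413/2324230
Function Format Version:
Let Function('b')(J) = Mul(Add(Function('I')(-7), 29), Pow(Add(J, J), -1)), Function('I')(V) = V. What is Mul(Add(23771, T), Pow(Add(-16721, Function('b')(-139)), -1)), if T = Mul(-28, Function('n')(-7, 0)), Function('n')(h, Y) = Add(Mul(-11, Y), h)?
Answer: Rational(-3331413, 2324230) ≈ -1.4333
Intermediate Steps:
Function('n')(h, Y) = Add(h, Mul(-11, Y))
T = 196 (T = Mul(-28, Add(-7, Mul(-11, 0))) = Mul(-28, Add(-7, 0)) = Mul(-28, -7) = 196)
Function('b')(J) = Mul(11, Pow(J, -1)) (Function('b')(J) = Mul(Add(-7, 29), Pow(Add(J, J), -1)) = Mul(22, Pow(Mul(2, J), -1)) = Mul(22, Mul(Rational(1, 2), Pow(J, -1))) = Mul(11, Pow(J, -1)))
Mul(Add(23771, T), Pow(Add(-16721, Function('b')(-139)), -1)) = Mul(Add(23771, 196), Pow(Add(-16721, Mul(11, Pow(-139, -1))), -1)) = Mul(23967, Pow(Add(-16721, Mul(11, Rational(-1, 139))), -1)) = Mul(23967, Pow(Add(-16721, Rational(-11, 139)), -1)) = Mul(23967, Pow(Rational(-2324230, 139), -1)) = Mul(23967, Rational(-139, 2324230)) = Rational(-3331413, 2324230)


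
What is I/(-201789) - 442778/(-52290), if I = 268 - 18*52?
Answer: 709386187/83742435 ≈ 8.4711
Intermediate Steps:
I = -668 (I = 268 - 936 = -668)
I/(-201789) - 442778/(-52290) = -668/(-201789) - 442778/(-52290) = -668*(-1/201789) - 442778*(-1/52290) = 668/201789 + 31627/3735 = 709386187/83742435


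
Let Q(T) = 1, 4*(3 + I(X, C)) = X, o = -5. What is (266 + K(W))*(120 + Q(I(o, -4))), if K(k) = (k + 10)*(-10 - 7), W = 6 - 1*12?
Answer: 23958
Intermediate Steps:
W = -6 (W = 6 - 12 = -6)
K(k) = -170 - 17*k (K(k) = (10 + k)*(-17) = -170 - 17*k)
I(X, C) = -3 + X/4
(266 + K(W))*(120 + Q(I(o, -4))) = (266 + (-170 - 17*(-6)))*(120 + 1) = (266 + (-170 + 102))*121 = (266 - 68)*121 = 198*121 = 23958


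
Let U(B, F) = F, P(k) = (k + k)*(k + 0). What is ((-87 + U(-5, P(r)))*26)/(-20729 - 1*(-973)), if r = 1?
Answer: 1105/9878 ≈ 0.11186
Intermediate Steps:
P(k) = 2*k**2 (P(k) = (2*k)*k = 2*k**2)
((-87 + U(-5, P(r)))*26)/(-20729 - 1*(-973)) = ((-87 + 2*1**2)*26)/(-20729 - 1*(-973)) = ((-87 + 2*1)*26)/(-20729 + 973) = ((-87 + 2)*26)/(-19756) = -85*26*(-1/19756) = -2210*(-1/19756) = 1105/9878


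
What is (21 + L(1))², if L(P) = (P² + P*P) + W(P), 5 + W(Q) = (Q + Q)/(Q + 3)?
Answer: 1369/4 ≈ 342.25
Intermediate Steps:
W(Q) = -5 + 2*Q/(3 + Q) (W(Q) = -5 + (Q + Q)/(Q + 3) = -5 + (2*Q)/(3 + Q) = -5 + 2*Q/(3 + Q))
L(P) = 2*P² + 3*(-5 - P)/(3 + P) (L(P) = (P² + P*P) + 3*(-5 - P)/(3 + P) = (P² + P²) + 3*(-5 - P)/(3 + P) = 2*P² + 3*(-5 - P)/(3 + P))
(21 + L(1))² = (21 + (-15 - 3*1 + 2*1²*(3 + 1))/(3 + 1))² = (21 + (-15 - 3 + 2*1*4)/4)² = (21 + (-15 - 3 + 8)/4)² = (21 + (¼)*(-10))² = (21 - 5/2)² = (37/2)² = 1369/4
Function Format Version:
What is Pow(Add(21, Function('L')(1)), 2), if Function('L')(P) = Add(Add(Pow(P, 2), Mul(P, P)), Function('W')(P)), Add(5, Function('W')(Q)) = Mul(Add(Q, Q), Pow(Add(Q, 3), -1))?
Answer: Rational(1369, 4) ≈ 342.25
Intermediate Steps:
Function('W')(Q) = Add(-5, Mul(2, Q, Pow(Add(3, Q), -1))) (Function('W')(Q) = Add(-5, Mul(Add(Q, Q), Pow(Add(Q, 3), -1))) = Add(-5, Mul(Mul(2, Q), Pow(Add(3, Q), -1))) = Add(-5, Mul(2, Q, Pow(Add(3, Q), -1))))
Function('L')(P) = Add(Mul(2, Pow(P, 2)), Mul(3, Pow(Add(3, P), -1), Add(-5, Mul(-1, P)))) (Function('L')(P) = Add(Add(Pow(P, 2), Mul(P, P)), Mul(3, Pow(Add(3, P), -1), Add(-5, Mul(-1, P)))) = Add(Add(Pow(P, 2), Pow(P, 2)), Mul(3, Pow(Add(3, P), -1), Add(-5, Mul(-1, P)))) = Add(Mul(2, Pow(P, 2)), Mul(3, Pow(Add(3, P), -1), Add(-5, Mul(-1, P)))))
Pow(Add(21, Function('L')(1)), 2) = Pow(Add(21, Mul(Pow(Add(3, 1), -1), Add(-15, Mul(-3, 1), Mul(2, Pow(1, 2), Add(3, 1))))), 2) = Pow(Add(21, Mul(Pow(4, -1), Add(-15, -3, Mul(2, 1, 4)))), 2) = Pow(Add(21, Mul(Rational(1, 4), Add(-15, -3, 8))), 2) = Pow(Add(21, Mul(Rational(1, 4), -10)), 2) = Pow(Add(21, Rational(-5, 2)), 2) = Pow(Rational(37, 2), 2) = Rational(1369, 4)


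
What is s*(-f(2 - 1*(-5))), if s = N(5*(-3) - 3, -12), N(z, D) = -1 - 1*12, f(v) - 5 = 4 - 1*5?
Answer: 52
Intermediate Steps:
f(v) = 4 (f(v) = 5 + (4 - 1*5) = 5 + (4 - 5) = 5 - 1 = 4)
N(z, D) = -13 (N(z, D) = -1 - 12 = -13)
s = -13
s*(-f(2 - 1*(-5))) = -(-13)*4 = -13*(-4) = 52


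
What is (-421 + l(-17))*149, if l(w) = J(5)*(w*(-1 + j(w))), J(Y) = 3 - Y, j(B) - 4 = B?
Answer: -133653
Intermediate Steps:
j(B) = 4 + B
l(w) = -2*w*(3 + w) (l(w) = (3 - 1*5)*(w*(-1 + (4 + w))) = (3 - 5)*(w*(3 + w)) = -2*w*(3 + w))
(-421 + l(-17))*149 = (-421 - 2*(-17)*(3 - 17))*149 = (-421 - 2*(-17)*(-14))*149 = (-421 - 476)*149 = -897*149 = -133653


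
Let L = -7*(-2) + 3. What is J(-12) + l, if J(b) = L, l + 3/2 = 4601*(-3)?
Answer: -27575/2 ≈ -13788.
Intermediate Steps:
l = -27609/2 (l = -3/2 + 4601*(-3) = -3/2 - 13803 = -27609/2 ≈ -13805.)
L = 17 (L = 14 + 3 = 17)
J(b) = 17
J(-12) + l = 17 - 27609/2 = -27575/2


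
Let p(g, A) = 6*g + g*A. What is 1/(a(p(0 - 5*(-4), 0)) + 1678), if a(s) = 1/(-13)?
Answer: 13/21813 ≈ 0.00059597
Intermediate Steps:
p(g, A) = 6*g + A*g
a(s) = -1/13
1/(a(p(0 - 5*(-4), 0)) + 1678) = 1/(-1/13 + 1678) = 1/(21813/13) = 13/21813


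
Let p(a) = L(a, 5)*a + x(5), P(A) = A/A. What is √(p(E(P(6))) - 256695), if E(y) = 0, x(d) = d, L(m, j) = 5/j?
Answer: I*√256690 ≈ 506.65*I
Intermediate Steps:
P(A) = 1
p(a) = 5 + a (p(a) = (5/5)*a + 5 = (5*(⅕))*a + 5 = 1*a + 5 = a + 5 = 5 + a)
√(p(E(P(6))) - 256695) = √((5 + 0) - 256695) = √(5 - 256695) = √(-256690) = I*√256690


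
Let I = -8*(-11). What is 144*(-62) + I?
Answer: -8840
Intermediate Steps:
I = 88
144*(-62) + I = 144*(-62) + 88 = -8928 + 88 = -8840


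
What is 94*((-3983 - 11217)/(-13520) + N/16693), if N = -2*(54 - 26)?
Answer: 297247364/2821117 ≈ 105.37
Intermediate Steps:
N = -56 (N = -2*28 = -56)
94*((-3983 - 11217)/(-13520) + N/16693) = 94*((-3983 - 11217)/(-13520) - 56/16693) = 94*(-15200*(-1/13520) - 56*1/16693) = 94*(190/169 - 56/16693) = 94*(3162206/2821117) = 297247364/2821117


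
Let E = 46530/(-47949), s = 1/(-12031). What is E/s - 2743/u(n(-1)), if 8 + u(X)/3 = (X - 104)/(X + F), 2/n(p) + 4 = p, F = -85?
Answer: 148980772453/12614946 ≈ 11810.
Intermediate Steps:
n(p) = 2/(-4 + p)
s = -1/12031 ≈ -8.3119e-5
u(X) = -24 + 3*(-104 + X)/(-85 + X) (u(X) = -24 + 3*((X - 104)/(X - 85)) = -24 + 3*((-104 + X)/(-85 + X)) = -24 + 3*(-104 + X)/(-85 + X))
E = -1410/1453 (E = 46530*(-1/47949) = -1410/1453 ≈ -0.97041)
E/s - 2743/u(n(-1)) = -1410/(1453*(-1/12031)) - 2743*(-85 + 2/(-4 - 1))/(3*(576 - 14/(-4 - 1))) = -1410/1453*(-12031) - 2743*(-85 + 2/(-5))/(3*(576 - 14/(-5))) = 16963710/1453 - 2743*(-85 + 2*(-⅕))/(3*(576 - 14*(-1)/5)) = 16963710/1453 - 2743*(-85 - ⅖)/(3*(576 - 7*(-⅖))) = 16963710/1453 - 2743*(-427/(15*(576 + 14/5))) = 16963710/1453 - 2743/(3*(-5/427)*(2894/5)) = 16963710/1453 - 2743/(-8682/427) = 16963710/1453 - 2743*(-427/8682) = 16963710/1453 + 1171261/8682 = 148980772453/12614946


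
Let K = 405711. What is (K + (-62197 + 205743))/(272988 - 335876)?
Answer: -549257/62888 ≈ -8.7339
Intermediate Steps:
(K + (-62197 + 205743))/(272988 - 335876) = (405711 + (-62197 + 205743))/(272988 - 335876) = (405711 + 143546)/(-62888) = 549257*(-1/62888) = -549257/62888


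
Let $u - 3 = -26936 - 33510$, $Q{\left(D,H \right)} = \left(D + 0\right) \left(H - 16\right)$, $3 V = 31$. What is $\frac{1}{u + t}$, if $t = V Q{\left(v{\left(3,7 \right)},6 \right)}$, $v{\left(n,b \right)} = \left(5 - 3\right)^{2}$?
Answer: $- \frac{3}{182569} \approx -1.6432 \cdot 10^{-5}$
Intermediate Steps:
$v{\left(n,b \right)} = 4$ ($v{\left(n,b \right)} = 2^{2} = 4$)
$V = \frac{31}{3}$ ($V = \frac{1}{3} \cdot 31 = \frac{31}{3} \approx 10.333$)
$Q{\left(D,H \right)} = D \left(-16 + H\right)$
$u = -60443$ ($u = 3 - 60446 = -60443$)
$t = - \frac{1240}{3}$ ($t = \frac{31 \cdot 4 \left(-16 + 6\right)}{3} = \frac{31 \cdot 4 \left(-10\right)}{3} = \frac{31}{3} \left(-40\right) = - \frac{1240}{3} \approx -413.33$)
$\frac{1}{u + t} = \frac{1}{-60443 - \frac{1240}{3}} = \frac{1}{- \frac{182569}{3}} = - \frac{3}{182569}$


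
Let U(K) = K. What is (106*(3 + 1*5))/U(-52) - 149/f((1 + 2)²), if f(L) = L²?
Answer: -19109/1053 ≈ -18.147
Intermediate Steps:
(106*(3 + 1*5))/U(-52) - 149/f((1 + 2)²) = (106*(3 + 1*5))/(-52) - 149/(1 + 2)⁴ = (106*(3 + 5))*(-1/52) - 149/((3²)²) = (106*8)*(-1/52) - 149/(9²) = 848*(-1/52) - 149/81 = -212/13 - 149*1/81 = -212/13 - 149/81 = -19109/1053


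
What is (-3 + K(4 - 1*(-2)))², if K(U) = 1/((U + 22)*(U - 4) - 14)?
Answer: 15625/1764 ≈ 8.8577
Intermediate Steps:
K(U) = 1/(-14 + (-4 + U)*(22 + U)) (K(U) = 1/((22 + U)*(-4 + U) - 14) = 1/((-4 + U)*(22 + U) - 14) = 1/(-14 + (-4 + U)*(22 + U)))
(-3 + K(4 - 1*(-2)))² = (-3 + 1/(-102 + (4 - 1*(-2))² + 18*(4 - 1*(-2))))² = (-3 + 1/(-102 + (4 + 2)² + 18*(4 + 2)))² = (-3 + 1/(-102 + 6² + 18*6))² = (-3 + 1/(-102 + 36 + 108))² = (-3 + 1/42)² = (-125/42)² = 15625/1764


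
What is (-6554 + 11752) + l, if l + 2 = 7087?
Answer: 12283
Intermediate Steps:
l = 7085 (l = -2 + 7087 = 7085)
(-6554 + 11752) + l = (-6554 + 11752) + 7085 = 5198 + 7085 = 12283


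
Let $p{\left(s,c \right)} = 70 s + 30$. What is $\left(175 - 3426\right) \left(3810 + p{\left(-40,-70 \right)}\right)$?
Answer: $-3381040$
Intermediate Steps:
$p{\left(s,c \right)} = 30 + 70 s$
$\left(175 - 3426\right) \left(3810 + p{\left(-40,-70 \right)}\right) = \left(175 - 3426\right) \left(3810 + \left(30 + 70 \left(-40\right)\right)\right) = - 3251 \left(3810 + \left(30 - 2800\right)\right) = - 3251 \left(3810 - 2770\right) = \left(-3251\right) 1040 = -3381040$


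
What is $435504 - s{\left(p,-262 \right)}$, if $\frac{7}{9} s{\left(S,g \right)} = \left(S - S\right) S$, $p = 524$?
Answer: $435504$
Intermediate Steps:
$s{\left(S,g \right)} = 0$ ($s{\left(S,g \right)} = \frac{9 \left(S - S\right) S}{7} = \frac{9 \cdot 0 S}{7} = \frac{9}{7} \cdot 0 = 0$)
$435504 - s{\left(p,-262 \right)} = 435504 - 0 = 435504 + 0 = 435504$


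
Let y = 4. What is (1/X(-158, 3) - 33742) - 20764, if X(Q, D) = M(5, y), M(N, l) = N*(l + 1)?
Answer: -1362649/25 ≈ -54506.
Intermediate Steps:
M(N, l) = N*(1 + l)
X(Q, D) = 25 (X(Q, D) = 5*(1 + 4) = 5*5 = 25)
(1/X(-158, 3) - 33742) - 20764 = (1/25 - 33742) - 20764 = -843549/25 - 20764 = -1362649/25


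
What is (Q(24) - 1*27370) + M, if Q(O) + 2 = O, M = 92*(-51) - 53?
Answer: -32093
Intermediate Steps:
M = -4745 (M = -4692 - 53 = -4745)
Q(O) = -2 + O
(Q(24) - 1*27370) + M = ((-2 + 24) - 1*27370) - 4745 = (22 - 27370) - 4745 = -27348 - 4745 = -32093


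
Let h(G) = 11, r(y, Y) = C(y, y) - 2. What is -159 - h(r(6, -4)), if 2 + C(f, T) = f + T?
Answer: -170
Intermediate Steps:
C(f, T) = -2 + T + f (C(f, T) = -2 + (f + T) = -2 + (T + f) = -2 + T + f)
r(y, Y) = -4 + 2*y (r(y, Y) = (-2 + y + y) - 2 = (-2 + 2*y) - 2 = -4 + 2*y)
-159 - h(r(6, -4)) = -159 - 1*11 = -159 - 11 = -170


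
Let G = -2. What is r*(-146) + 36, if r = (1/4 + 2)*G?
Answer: 693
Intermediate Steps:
r = -9/2 (r = (1/4 + 2)*(-2) = (¼ + 2)*(-2) = (9/4)*(-2) = -9/2 ≈ -4.5000)
r*(-146) + 36 = -9/2*(-146) + 36 = 657 + 36 = 693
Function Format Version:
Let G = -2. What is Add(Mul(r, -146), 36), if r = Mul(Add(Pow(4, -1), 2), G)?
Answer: 693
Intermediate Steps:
r = Rational(-9, 2) (r = Mul(Add(Pow(4, -1), 2), -2) = Mul(Add(Rational(1, 4), 2), -2) = Mul(Rational(9, 4), -2) = Rational(-9, 2) ≈ -4.5000)
Add(Mul(r, -146), 36) = Add(Mul(Rational(-9, 2), -146), 36) = Add(657, 36) = 693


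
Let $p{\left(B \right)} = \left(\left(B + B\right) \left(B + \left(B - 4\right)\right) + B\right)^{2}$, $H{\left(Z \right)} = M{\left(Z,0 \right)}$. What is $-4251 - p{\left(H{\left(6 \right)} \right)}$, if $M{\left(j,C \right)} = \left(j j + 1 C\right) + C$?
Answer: $-24328875$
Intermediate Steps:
$M{\left(j,C \right)} = j^{2} + 2 C$ ($M{\left(j,C \right)} = \left(j^{2} + C\right) + C = \left(C + j^{2}\right) + C = j^{2} + 2 C$)
$H{\left(Z \right)} = Z^{2}$ ($H{\left(Z \right)} = Z^{2} + 2 \cdot 0 = Z^{2} + 0 = Z^{2}$)
$p{\left(B \right)} = \left(B + 2 B \left(-4 + 2 B\right)\right)^{2}$ ($p{\left(B \right)} = \left(2 B \left(B + \left(-4 + B\right)\right) + B\right)^{2} = \left(2 B \left(-4 + 2 B\right) + B\right)^{2} = \left(B + 2 B \left(-4 + 2 B\right)\right)^{2}$)
$-4251 - p{\left(H{\left(6 \right)} \right)} = -4251 - \left(6^{2}\right)^{2} \left(-7 + 4 \cdot 6^{2}\right)^{2} = -4251 - 36^{2} \left(-7 + 4 \cdot 36\right)^{2} = -4251 - 1296 \left(-7 + 144\right)^{2} = -4251 - 1296 \cdot 137^{2} = -4251 - 1296 \cdot 18769 = -4251 - 24324624 = -24328875$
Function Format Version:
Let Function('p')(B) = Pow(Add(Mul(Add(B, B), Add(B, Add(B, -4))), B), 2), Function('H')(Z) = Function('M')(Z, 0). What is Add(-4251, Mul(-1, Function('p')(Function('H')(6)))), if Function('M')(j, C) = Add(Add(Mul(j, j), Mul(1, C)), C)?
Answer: -24328875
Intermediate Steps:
Function('M')(j, C) = Add(Pow(j, 2), Mul(2, C)) (Function('M')(j, C) = Add(Add(Pow(j, 2), C), C) = Add(Add(C, Pow(j, 2)), C) = Add(Pow(j, 2), Mul(2, C)))
Function('H')(Z) = Pow(Z, 2) (Function('H')(Z) = Add(Pow(Z, 2), Mul(2, 0)) = Add(Pow(Z, 2), 0) = Pow(Z, 2))
Function('p')(B) = Pow(Add(B, Mul(2, B, Add(-4, Mul(2, B)))), 2) (Function('p')(B) = Pow(Add(Mul(Mul(2, B), Add(B, Add(-4, B))), B), 2) = Pow(Add(Mul(Mul(2, B), Add(-4, Mul(2, B))), B), 2) = Pow(Add(Mul(2, B, Add(-4, Mul(2, B))), B), 2) = Pow(Add(B, Mul(2, B, Add(-4, Mul(2, B)))), 2))
Add(-4251, Mul(-1, Function('p')(Function('H')(6)))) = Add(-4251, Mul(-1, Mul(Pow(Pow(6, 2), 2), Pow(Add(-7, Mul(4, Pow(6, 2))), 2)))) = Add(-4251, Mul(-1, Mul(Pow(36, 2), Pow(Add(-7, Mul(4, 36)), 2)))) = Add(-4251, Mul(-1, Mul(1296, Pow(Add(-7, 144), 2)))) = Add(-4251, Mul(-1, Mul(1296, Pow(137, 2)))) = Add(-4251, Mul(-1, Mul(1296, 18769))) = Add(-4251, Mul(-1, 24324624)) = Add(-4251, -24324624) = -24328875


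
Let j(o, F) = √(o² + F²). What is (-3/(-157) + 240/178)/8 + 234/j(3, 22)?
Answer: 19107/111784 + 234*√493/493 ≈ 10.710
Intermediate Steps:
j(o, F) = √(F² + o²)
(-3/(-157) + 240/178)/8 + 234/j(3, 22) = (-3/(-157) + 240/178)/8 + 234/(√(22² + 3²)) = (-3*(-1/157) + 240*(1/178))*(⅛) + 234/(√(484 + 9)) = (3/157 + 120/89)*(⅛) + 234/(√493) = (19107/13973)*(⅛) + 234*(√493/493) = 19107/111784 + 234*√493/493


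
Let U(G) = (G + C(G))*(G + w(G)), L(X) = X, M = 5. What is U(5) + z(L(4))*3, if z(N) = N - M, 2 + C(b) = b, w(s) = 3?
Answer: 61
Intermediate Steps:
C(b) = -2 + b
U(G) = (-2 + 2*G)*(3 + G) (U(G) = (G + (-2 + G))*(G + 3) = (-2 + 2*G)*(3 + G))
z(N) = -5 + N (z(N) = N - 1*5 = N - 5 = -5 + N)
U(5) + z(L(4))*3 = (-6 + 2*5² + 4*5) + (-5 + 4)*3 = (-6 + 2*25 + 20) - 1*3 = (-6 + 50 + 20) - 3 = 64 - 3 = 61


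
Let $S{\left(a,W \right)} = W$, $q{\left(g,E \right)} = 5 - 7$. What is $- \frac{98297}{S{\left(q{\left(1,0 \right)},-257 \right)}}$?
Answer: $\frac{98297}{257} \approx 382.48$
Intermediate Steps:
$q{\left(g,E \right)} = -2$
$- \frac{98297}{S{\left(q{\left(1,0 \right)},-257 \right)}} = - \frac{98297}{-257} = \left(-98297\right) \left(- \frac{1}{257}\right) = \frac{98297}{257}$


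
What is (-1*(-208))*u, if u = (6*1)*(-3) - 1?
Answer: -3952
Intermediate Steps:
u = -19 (u = 6*(-3) - 1 = -18 - 1 = -19)
(-1*(-208))*u = -1*(-208)*(-19) = 208*(-19) = -3952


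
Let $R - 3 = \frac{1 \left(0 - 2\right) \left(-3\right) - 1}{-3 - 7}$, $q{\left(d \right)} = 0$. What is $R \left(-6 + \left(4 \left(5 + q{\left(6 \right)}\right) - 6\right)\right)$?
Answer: $20$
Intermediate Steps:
$R = \frac{5}{2}$ ($R = 3 + \frac{1 \left(0 - 2\right) \left(-3\right) - 1}{-3 - 7} = 3 + \frac{1 \left(-2\right) \left(-3\right) - 1}{-10} = 3 + \left(\left(-2\right) \left(-3\right) - 1\right) \left(- \frac{1}{10}\right) = 3 + \left(6 - 1\right) \left(- \frac{1}{10}\right) = 3 + 5 \left(- \frac{1}{10}\right) = 3 - \frac{1}{2} = \frac{5}{2} \approx 2.5$)
$R \left(-6 + \left(4 \left(5 + q{\left(6 \right)}\right) - 6\right)\right) = \frac{5 \left(-6 + \left(4 \left(5 + 0\right) - 6\right)\right)}{2} = \frac{5 \left(-6 + \left(4 \cdot 5 - 6\right)\right)}{2} = \frac{5 \left(-6 + \left(20 - 6\right)\right)}{2} = \frac{5 \left(-6 + 14\right)}{2} = \frac{5}{2} \cdot 8 = 20$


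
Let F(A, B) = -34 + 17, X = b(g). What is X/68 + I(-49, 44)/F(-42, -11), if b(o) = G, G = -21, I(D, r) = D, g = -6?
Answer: 175/68 ≈ 2.5735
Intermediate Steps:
b(o) = -21
X = -21
F(A, B) = -17
X/68 + I(-49, 44)/F(-42, -11) = -21/68 - 49/(-17) = -21*1/68 - 49*(-1/17) = -21/68 + 49/17 = 175/68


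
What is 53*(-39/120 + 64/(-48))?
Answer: -10547/120 ≈ -87.892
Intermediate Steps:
53*(-39/120 + 64/(-48)) = 53*(-39*1/120 + 64*(-1/48)) = 53*(-13/40 - 4/3) = 53*(-199/120) = -10547/120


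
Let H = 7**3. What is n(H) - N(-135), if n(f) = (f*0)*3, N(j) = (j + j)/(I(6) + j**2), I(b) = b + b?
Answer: 90/6079 ≈ 0.014805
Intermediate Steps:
I(b) = 2*b
H = 343
N(j) = 2*j/(12 + j**2) (N(j) = (j + j)/(2*6 + j**2) = (2*j)/(12 + j**2) = 2*j/(12 + j**2))
n(f) = 0 (n(f) = 0*3 = 0)
n(H) - N(-135) = 0 - 2*(-135)/(12 + (-135)**2) = 0 - 2*(-135)/(12 + 18225) = 0 - 2*(-135)/18237 = 0 - 1*(-90/6079) = 0 + 90/6079 = 90/6079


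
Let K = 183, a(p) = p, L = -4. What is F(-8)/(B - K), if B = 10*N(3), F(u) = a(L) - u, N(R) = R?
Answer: -4/153 ≈ -0.026144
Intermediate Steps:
F(u) = -4 - u
B = 30 (B = 10*3 = 30)
F(-8)/(B - K) = (-4 - 1*(-8))/(30 - 1*183) = (-4 + 8)/(30 - 183) = 4/(-153) = 4*(-1/153) = -4/153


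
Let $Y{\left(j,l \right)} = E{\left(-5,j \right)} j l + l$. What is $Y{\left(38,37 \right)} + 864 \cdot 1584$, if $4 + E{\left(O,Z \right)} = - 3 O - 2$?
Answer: $1381267$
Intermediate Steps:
$E{\left(O,Z \right)} = -6 - 3 O$ ($E{\left(O,Z \right)} = -4 - \left(2 + 3 O\right) = -6 - 3 O$)
$Y{\left(j,l \right)} = l + 9 j l$ ($Y{\left(j,l \right)} = \left(-6 - -15\right) j l + l = \left(-6 + 15\right) j l + l = 9 j l + l = l + 9 j l$)
$Y{\left(38,37 \right)} + 864 \cdot 1584 = 37 \left(1 + 9 \cdot 38\right) + 864 \cdot 1584 = 37 \left(1 + 342\right) + 1368576 = 37 \cdot 343 + 1368576 = 12691 + 1368576 = 1381267$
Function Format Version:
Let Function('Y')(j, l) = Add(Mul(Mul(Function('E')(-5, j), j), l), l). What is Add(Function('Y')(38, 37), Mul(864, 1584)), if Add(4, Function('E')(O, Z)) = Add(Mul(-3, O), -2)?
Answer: 1381267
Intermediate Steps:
Function('E')(O, Z) = Add(-6, Mul(-3, O)) (Function('E')(O, Z) = Add(-4, Add(Mul(-3, O), -2)) = Add(-4, Add(-2, Mul(-3, O))) = Add(-6, Mul(-3, O)))
Function('Y')(j, l) = Add(l, Mul(9, j, l)) (Function('Y')(j, l) = Add(Mul(Mul(Add(-6, Mul(-3, -5)), j), l), l) = Add(Mul(Mul(Add(-6, 15), j), l), l) = Add(Mul(Mul(9, j), l), l) = Add(Mul(9, j, l), l) = Add(l, Mul(9, j, l)))
Add(Function('Y')(38, 37), Mul(864, 1584)) = Add(Mul(37, Add(1, Mul(9, 38))), Mul(864, 1584)) = Add(Mul(37, Add(1, 342)), 1368576) = Add(Mul(37, 343), 1368576) = Add(12691, 1368576) = 1381267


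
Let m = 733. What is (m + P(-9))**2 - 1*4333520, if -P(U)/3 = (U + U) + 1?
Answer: -3718864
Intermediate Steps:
P(U) = -3 - 6*U (P(U) = -3*((U + U) + 1) = -3*(2*U + 1) = -3*(1 + 2*U) = -3 - 6*U)
(m + P(-9))**2 - 1*4333520 = (733 + (-3 - 6*(-9)))**2 - 1*4333520 = (733 + (-3 + 54))**2 - 4333520 = (733 + 51)**2 - 4333520 = 784**2 - 4333520 = 614656 - 4333520 = -3718864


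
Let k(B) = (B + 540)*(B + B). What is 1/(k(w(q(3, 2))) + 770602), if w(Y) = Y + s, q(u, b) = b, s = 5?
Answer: 1/778260 ≈ 1.2849e-6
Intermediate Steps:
w(Y) = 5 + Y (w(Y) = Y + 5 = 5 + Y)
k(B) = 2*B*(540 + B) (k(B) = (540 + B)*(2*B) = 2*B*(540 + B))
1/(k(w(q(3, 2))) + 770602) = 1/(2*(5 + 2)*(540 + (5 + 2)) + 770602) = 1/(2*7*(540 + 7) + 770602) = 1/(2*7*547 + 770602) = 1/(7658 + 770602) = 1/778260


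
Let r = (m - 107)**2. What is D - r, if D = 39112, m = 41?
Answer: 34756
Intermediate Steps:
r = 4356 (r = (41 - 107)**2 = (-66)**2 = 4356)
D - r = 39112 - 1*4356 = 39112 - 4356 = 34756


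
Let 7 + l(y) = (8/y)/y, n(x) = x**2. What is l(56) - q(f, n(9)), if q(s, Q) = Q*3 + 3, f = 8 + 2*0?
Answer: -99175/392 ≈ -253.00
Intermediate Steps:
f = 8 (f = 8 + 0 = 8)
q(s, Q) = 3 + 3*Q (q(s, Q) = 3*Q + 3 = 3 + 3*Q)
l(y) = -7 + 8/y**2 (l(y) = -7 + (8/y)/y = -7 + 8/y**2)
l(56) - q(f, n(9)) = (-7 + 8/56**2) - (3 + 3*9**2) = (-7 + 8*(1/3136)) - (3 + 3*81) = (-7 + 1/392) - (3 + 243) = -2743/392 - 1*246 = -2743/392 - 246 = -99175/392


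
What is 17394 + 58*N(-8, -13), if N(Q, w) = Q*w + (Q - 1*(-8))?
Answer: 23426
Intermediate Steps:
N(Q, w) = 8 + Q + Q*w (N(Q, w) = Q*w + (Q + 8) = Q*w + (8 + Q) = 8 + Q + Q*w)
17394 + 58*N(-8, -13) = 17394 + 58*(8 - 8 - 8*(-13)) = 17394 + 58*(8 - 8 + 104) = 17394 + 58*104 = 17394 + 6032 = 23426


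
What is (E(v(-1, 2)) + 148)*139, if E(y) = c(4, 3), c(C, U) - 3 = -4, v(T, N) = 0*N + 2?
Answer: 20433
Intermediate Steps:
v(T, N) = 2 (v(T, N) = 0 + 2 = 2)
c(C, U) = -1 (c(C, U) = 3 - 4 = -1)
E(y) = -1
(E(v(-1, 2)) + 148)*139 = (-1 + 148)*139 = 147*139 = 20433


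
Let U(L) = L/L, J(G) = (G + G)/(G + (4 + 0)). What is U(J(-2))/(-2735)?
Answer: -1/2735 ≈ -0.00036563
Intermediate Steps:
J(G) = 2*G/(4 + G) (J(G) = (2*G)/(G + 4) = (2*G)/(4 + G) = 2*G/(4 + G))
U(L) = 1
U(J(-2))/(-2735) = 1/(-2735) = 1*(-1/2735) = -1/2735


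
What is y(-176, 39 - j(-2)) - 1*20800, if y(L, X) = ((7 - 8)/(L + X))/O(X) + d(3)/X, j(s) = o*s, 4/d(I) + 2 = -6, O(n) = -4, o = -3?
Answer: -35692829/1716 ≈ -20800.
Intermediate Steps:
d(I) = -½ (d(I) = 4/(-2 - 6) = 4/(-8) = 4*(-⅛) = -½)
j(s) = -3*s
y(L, X) = -1/(2*X) + 1/(4*(L + X)) (y(L, X) = ((7 - 8)/(L + X))/(-4) - 1/(2*X) = -1/(L + X)*(-¼) - 1/(2*X) = 1/(4*(L + X)) - 1/(2*X) = -1/(2*X) + 1/(4*(L + X)))
y(-176, 39 - j(-2)) - 1*20800 = (-(39 - (-3)*(-2)) - 2*(-176))/(4*(39 - (-3)*(-2))*(-176 + (39 - (-3)*(-2)))) - 1*20800 = (-(39 - 1*6) + 352)/(4*(39 - 1*6)*(-176 + (39 - 1*6))) - 20800 = (-(39 - 6) + 352)/(4*(39 - 6)*(-176 + (39 - 6))) - 20800 = (¼)*(-1*33 + 352)/(33*(-176 + 33)) - 20800 = (¼)*(1/33)*(-33 + 352)/(-143) - 20800 = (¼)*(1/33)*(-1/143)*319 - 20800 = -29/1716 - 20800 = -35692829/1716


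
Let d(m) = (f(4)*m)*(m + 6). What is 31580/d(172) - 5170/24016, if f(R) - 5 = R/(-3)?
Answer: 33383995/505500776 ≈ 0.066041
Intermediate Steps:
f(R) = 5 - R/3 (f(R) = 5 + R/(-3) = 5 + R*(-1/3) = 5 - R/3)
d(m) = 11*m*(6 + m)/3 (d(m) = ((5 - 1/3*4)*m)*(m + 6) = ((5 - 4/3)*m)*(6 + m) = (11*m/3)*(6 + m) = 11*m*(6 + m)/3)
31580/d(172) - 5170/24016 = 31580/(((11/3)*172*(6 + 172))) - 5170/24016 = 31580/(((11/3)*172*178)) - 5170*1/24016 = 31580/(336776/3) - 2585/12008 = 31580*(3/336776) - 2585/12008 = 23685/84194 - 2585/12008 = 33383995/505500776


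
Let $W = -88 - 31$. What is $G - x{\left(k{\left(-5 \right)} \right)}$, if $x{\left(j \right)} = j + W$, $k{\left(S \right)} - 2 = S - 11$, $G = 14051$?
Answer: $14184$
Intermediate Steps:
$W = -119$ ($W = -88 - 31 = -119$)
$k{\left(S \right)} = -9 + S$ ($k{\left(S \right)} = 2 + \left(S - 11\right) = 2 + \left(-11 + S\right) = -9 + S$)
$x{\left(j \right)} = -119 + j$ ($x{\left(j \right)} = j - 119 = -119 + j$)
$G - x{\left(k{\left(-5 \right)} \right)} = 14051 - \left(-119 - 14\right) = 14051 - -133 = 14051 + 133 = 14184$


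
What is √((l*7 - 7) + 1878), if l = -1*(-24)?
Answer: √2039 ≈ 45.155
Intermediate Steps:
l = 24
√((l*7 - 7) + 1878) = √((24*7 - 7) + 1878) = √((168 - 7) + 1878) = √(161 + 1878) = √2039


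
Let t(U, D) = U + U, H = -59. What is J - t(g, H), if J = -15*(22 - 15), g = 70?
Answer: -245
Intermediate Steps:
t(U, D) = 2*U
J = -105 (J = -15*7 = -105)
J - t(g, H) = -105 - 2*70 = -105 - 1*140 = -105 - 140 = -245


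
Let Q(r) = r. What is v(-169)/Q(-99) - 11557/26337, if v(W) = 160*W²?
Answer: -40118304421/869121 ≈ -46160.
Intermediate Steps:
v(-169)/Q(-99) - 11557/26337 = (160*(-169)²)/(-99) - 11557/26337 = (160*28561)*(-1/99) - 11557*1/26337 = 4569760*(-1/99) - 11557/26337 = -4569760/99 - 11557/26337 = -40118304421/869121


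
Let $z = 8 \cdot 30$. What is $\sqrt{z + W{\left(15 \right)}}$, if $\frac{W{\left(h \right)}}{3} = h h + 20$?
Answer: $5 \sqrt{39} \approx 31.225$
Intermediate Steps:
$W{\left(h \right)} = 60 + 3 h^{2}$ ($W{\left(h \right)} = 3 \left(h h + 20\right) = 3 \left(h^{2} + 20\right) = 3 \left(20 + h^{2}\right) = 60 + 3 h^{2}$)
$z = 240$
$\sqrt{z + W{\left(15 \right)}} = \sqrt{240 + \left(60 + 3 \cdot 15^{2}\right)} = \sqrt{240 + \left(60 + 3 \cdot 225\right)} = \sqrt{240 + \left(60 + 675\right)} = \sqrt{240 + 735} = \sqrt{975} = 5 \sqrt{39}$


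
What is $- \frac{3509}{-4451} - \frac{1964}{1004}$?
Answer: $- \frac{1304682}{1117201} \approx -1.1678$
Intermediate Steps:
$- \frac{3509}{-4451} - \frac{1964}{1004} = \left(-3509\right) \left(- \frac{1}{4451}\right) - \frac{491}{251} = \frac{3509}{4451} - \frac{491}{251} = - \frac{1304682}{1117201}$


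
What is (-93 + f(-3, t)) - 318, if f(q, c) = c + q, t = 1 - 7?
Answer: -420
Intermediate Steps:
t = -6
(-93 + f(-3, t)) - 318 = (-93 + (-6 - 3)) - 318 = (-93 - 9) - 318 = -102 - 318 = -420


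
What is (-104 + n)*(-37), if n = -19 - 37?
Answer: 5920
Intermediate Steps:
n = -56
(-104 + n)*(-37) = (-104 - 56)*(-37) = -160*(-37) = 5920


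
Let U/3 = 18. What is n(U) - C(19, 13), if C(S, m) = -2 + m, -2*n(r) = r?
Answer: -38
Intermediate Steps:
U = 54 (U = 3*18 = 54)
n(r) = -r/2
n(U) - C(19, 13) = -1/2*54 - (-2 + 13) = -27 - 1*11 = -27 - 11 = -38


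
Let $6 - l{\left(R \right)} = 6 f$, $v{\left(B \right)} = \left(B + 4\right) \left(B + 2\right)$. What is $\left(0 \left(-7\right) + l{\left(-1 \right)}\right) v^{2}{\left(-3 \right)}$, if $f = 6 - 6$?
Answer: $6$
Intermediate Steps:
$f = 0$ ($f = 6 - 6 = 0$)
$v{\left(B \right)} = \left(2 + B\right) \left(4 + B\right)$ ($v{\left(B \right)} = \left(4 + B\right) \left(2 + B\right) = \left(2 + B\right) \left(4 + B\right)$)
$l{\left(R \right)} = 6$ ($l{\left(R \right)} = 6 - 6 \cdot 0 = 6 - 0 = 6 + 0 = 6$)
$\left(0 \left(-7\right) + l{\left(-1 \right)}\right) v^{2}{\left(-3 \right)} = \left(0 \left(-7\right) + 6\right) \left(8 + \left(-3\right)^{2} + 6 \left(-3\right)\right)^{2} = \left(0 + 6\right) \left(8 + 9 - 18\right)^{2} = 6 \left(-1\right)^{2} = 6 \cdot 1 = 6$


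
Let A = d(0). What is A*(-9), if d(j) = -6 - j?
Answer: 54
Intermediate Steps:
A = -6 (A = -6 - 1*0 = -6 + 0 = -6)
A*(-9) = -6*(-9) = 54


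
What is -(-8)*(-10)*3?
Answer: -240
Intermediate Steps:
-(-8)*(-10)*3 = -8*10*3 = -80*3 = -240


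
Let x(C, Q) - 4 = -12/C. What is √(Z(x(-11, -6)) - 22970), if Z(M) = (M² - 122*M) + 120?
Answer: I*√2836866/11 ≈ 153.12*I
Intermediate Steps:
x(C, Q) = 4 - 12/C
Z(M) = 120 + M² - 122*M
√(Z(x(-11, -6)) - 22970) = √((120 + (4 - 12/(-11))² - 122*(4 - 12/(-11))) - 22970) = √((120 + (4 - 12*(-1/11))² - 122*(4 - 12*(-1/11))) - 22970) = √((120 + (4 + 12/11)² - 122*(4 + 12/11)) - 22970) = √((120 + (56/11)² - 122*56/11) - 22970) = √((120 + 3136/121 - 6832/11) - 22970) = √(-57496/121 - 22970) = √(-2836866/121) = I*√2836866/11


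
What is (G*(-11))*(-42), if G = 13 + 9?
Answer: 10164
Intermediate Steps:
G = 22
(G*(-11))*(-42) = (22*(-11))*(-42) = -242*(-42) = 10164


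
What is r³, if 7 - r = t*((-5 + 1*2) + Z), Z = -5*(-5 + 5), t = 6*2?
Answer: 79507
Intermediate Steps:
t = 12
Z = 0 (Z = -5*0 = 0)
r = 43 (r = 7 - 12*((-5 + 1*2) + 0) = 7 - 12*((-5 + 2) + 0) = 7 - 12*(-3 + 0) = 7 - 12*(-3) = 7 - 1*(-36) = 7 + 36 = 43)
r³ = 43³ = 79507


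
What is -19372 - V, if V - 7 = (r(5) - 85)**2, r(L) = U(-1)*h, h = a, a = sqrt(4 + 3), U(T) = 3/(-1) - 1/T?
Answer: -26632 - 340*sqrt(7) ≈ -27532.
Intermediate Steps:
U(T) = -3 - 1/T (U(T) = 3*(-1) - 1/T = -3 - 1/T)
a = sqrt(7) ≈ 2.6458
h = sqrt(7) ≈ 2.6458
r(L) = -2*sqrt(7) (r(L) = (-3 - 1/(-1))*sqrt(7) = (-3 - 1*(-1))*sqrt(7) = (-3 + 1)*sqrt(7) = -2*sqrt(7))
V = 7 + (-85 - 2*sqrt(7))**2 (V = 7 + (-2*sqrt(7) - 85)**2 = 7 + (-85 - 2*sqrt(7))**2 ≈ 8159.6)
-19372 - V = -19372 - (7260 + 340*sqrt(7)) = -19372 + (-7260 - 340*sqrt(7)) = -26632 - 340*sqrt(7)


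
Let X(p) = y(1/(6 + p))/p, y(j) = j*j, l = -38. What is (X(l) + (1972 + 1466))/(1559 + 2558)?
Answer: 133779455/160200704 ≈ 0.83507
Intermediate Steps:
y(j) = j²
X(p) = 1/(p*(6 + p)²) (X(p) = (1/(6 + p))²/p = 1/((6 + p)²*p) = 1/(p*(6 + p)²))
(X(l) + (1972 + 1466))/(1559 + 2558) = (1/((-38)*(6 - 38)²) + (1972 + 1466))/(1559 + 2558) = (-1/38/(-32)² + 3438)/4117 = (-1/38*1/1024 + 3438)*(1/4117) = (-1/38912 + 3438)*(1/4117) = (133779455/38912)*(1/4117) = 133779455/160200704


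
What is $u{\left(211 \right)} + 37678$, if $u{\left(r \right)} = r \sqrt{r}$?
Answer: $37678 + 211 \sqrt{211} \approx 40743.0$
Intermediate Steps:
$u{\left(r \right)} = r^{\frac{3}{2}}$
$u{\left(211 \right)} + 37678 = 211^{\frac{3}{2}} + 37678 = 211 \sqrt{211} + 37678 = 37678 + 211 \sqrt{211}$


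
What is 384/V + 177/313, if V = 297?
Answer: 57587/30987 ≈ 1.8584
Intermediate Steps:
384/V + 177/313 = 384/297 + 177/313 = 384*(1/297) + 177*(1/313) = 128/99 + 177/313 = 57587/30987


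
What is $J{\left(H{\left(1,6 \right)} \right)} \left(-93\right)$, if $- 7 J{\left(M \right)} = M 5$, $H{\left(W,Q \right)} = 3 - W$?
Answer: $\frac{930}{7} \approx 132.86$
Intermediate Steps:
$J{\left(M \right)} = - \frac{5 M}{7}$ ($J{\left(M \right)} = - \frac{M 5}{7} = - \frac{5 M}{7}$)
$J{\left(H{\left(1,6 \right)} \right)} \left(-93\right) = - \frac{5 \left(3 - 1\right)}{7} \left(-93\right) = \left(- \frac{5}{7}\right) 2 \left(-93\right) = \left(- \frac{10}{7}\right) \left(-93\right) = \frac{930}{7}$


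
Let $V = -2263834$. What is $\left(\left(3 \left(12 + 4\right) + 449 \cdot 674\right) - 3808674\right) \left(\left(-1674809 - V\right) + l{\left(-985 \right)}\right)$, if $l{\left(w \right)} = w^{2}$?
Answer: $-5466730500000$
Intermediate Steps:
$\left(\left(3 \left(12 + 4\right) + 449 \cdot 674\right) - 3808674\right) \left(\left(-1674809 - V\right) + l{\left(-985 \right)}\right) = \left(\left(3 \left(12 + 4\right) + 449 \cdot 674\right) - 3808674\right) \left(\left(-1674809 - -2263834\right) + \left(-985\right)^{2}\right) = \left(\left(3 \cdot 16 + 302626\right) - 3808674\right) \left(\left(-1674809 + 2263834\right) + 970225\right) = \left(\left(48 + 302626\right) - 3808674\right) \left(589025 + 970225\right) = \left(302674 - 3808674\right) 1559250 = \left(-3506000\right) 1559250 = -5466730500000$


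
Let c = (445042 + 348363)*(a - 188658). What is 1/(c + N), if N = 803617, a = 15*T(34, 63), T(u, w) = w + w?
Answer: -1/148181861423 ≈ -6.7485e-12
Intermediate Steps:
T(u, w) = 2*w
a = 1890 (a = 15*(2*63) = 15*126 = 1890)
c = -148182665040 (c = (445042 + 348363)*(1890 - 188658) = 793405*(-186768) = -148182665040)
1/(c + N) = 1/(-148182665040 + 803617) = 1/(-148181861423) = -1/148181861423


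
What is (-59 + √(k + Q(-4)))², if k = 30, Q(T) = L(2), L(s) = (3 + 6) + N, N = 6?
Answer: 3526 - 354*√5 ≈ 2734.4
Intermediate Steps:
L(s) = 15 (L(s) = (3 + 6) + 6 = 9 + 6 = 15)
Q(T) = 15
(-59 + √(k + Q(-4)))² = (-59 + √(30 + 15))² = (-59 + √45)² = (-59 + 3*√5)²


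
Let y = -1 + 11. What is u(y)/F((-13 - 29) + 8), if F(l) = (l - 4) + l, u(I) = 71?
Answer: -71/72 ≈ -0.98611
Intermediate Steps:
y = 10
F(l) = -4 + 2*l (F(l) = (-4 + l) + l = -4 + 2*l)
u(y)/F((-13 - 29) + 8) = 71/(-4 + 2*((-13 - 29) + 8)) = 71/(-4 + 2*(-42 + 8)) = 71/(-4 + 2*(-34)) = 71/(-4 - 68) = 71/(-72) = 71*(-1/72) = -71/72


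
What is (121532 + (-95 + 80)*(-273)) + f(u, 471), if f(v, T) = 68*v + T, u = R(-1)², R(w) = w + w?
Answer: 126370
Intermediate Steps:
R(w) = 2*w
u = 4 (u = (2*(-1))² = (-2)² = 4)
f(v, T) = T + 68*v
(121532 + (-95 + 80)*(-273)) + f(u, 471) = (121532 + (-95 + 80)*(-273)) + (471 + 68*4) = (121532 - 15*(-273)) + (471 + 272) = (121532 + 4095) + 743 = 125627 + 743 = 126370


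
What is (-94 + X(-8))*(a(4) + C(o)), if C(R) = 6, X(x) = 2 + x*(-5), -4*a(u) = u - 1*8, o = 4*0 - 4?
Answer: -364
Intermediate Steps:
o = -4 (o = 0 - 4 = -4)
a(u) = 2 - u/4 (a(u) = -(u - 1*8)/4 = -(u - 8)/4 = -(-8 + u)/4 = 2 - u/4)
X(x) = 2 - 5*x
(-94 + X(-8))*(a(4) + C(o)) = (-94 + (2 - 5*(-8)))*((2 - ¼*4) + 6) = (-94 + (2 + 40))*((2 - 1) + 6) = (-94 + 42)*(1 + 6) = -52*7 = -364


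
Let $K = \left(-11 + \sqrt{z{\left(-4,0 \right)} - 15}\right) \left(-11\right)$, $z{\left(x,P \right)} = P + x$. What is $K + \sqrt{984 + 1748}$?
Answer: $121 + 2 \sqrt{683} - 11 i \sqrt{19} \approx 173.27 - 47.948 i$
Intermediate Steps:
$K = 121 - 11 i \sqrt{19}$ ($K = \left(-11 + \sqrt{\left(0 - 4\right) - 15}\right) \left(-11\right) = \left(-11 + \sqrt{-4 - 15}\right) \left(-11\right) = \left(-11 + \sqrt{-19}\right) \left(-11\right) = \left(-11 + i \sqrt{19}\right) \left(-11\right) = 121 - 11 i \sqrt{19} \approx 121.0 - 47.948 i$)
$K + \sqrt{984 + 1748} = \left(121 - 11 i \sqrt{19}\right) + \sqrt{984 + 1748} = \left(121 - 11 i \sqrt{19}\right) + \sqrt{2732} = \left(121 - 11 i \sqrt{19}\right) + 2 \sqrt{683} = 121 + 2 \sqrt{683} - 11 i \sqrt{19}$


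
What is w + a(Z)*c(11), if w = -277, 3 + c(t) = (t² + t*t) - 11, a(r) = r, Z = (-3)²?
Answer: 1775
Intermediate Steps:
Z = 9
c(t) = -14 + 2*t² (c(t) = -3 + ((t² + t*t) - 11) = -3 + ((t² + t²) - 11) = -3 + (2*t² - 11) = -3 + (-11 + 2*t²) = -14 + 2*t²)
w + a(Z)*c(11) = -277 + 9*(-14 + 2*11²) = -277 + 9*(-14 + 2*121) = -277 + 9*(-14 + 242) = -277 + 9*228 = -277 + 2052 = 1775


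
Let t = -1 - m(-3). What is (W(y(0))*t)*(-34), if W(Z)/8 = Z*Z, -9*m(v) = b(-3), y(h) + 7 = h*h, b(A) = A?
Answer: 53312/3 ≈ 17771.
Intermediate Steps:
y(h) = -7 + h² (y(h) = -7 + h*h = -7 + h²)
m(v) = ⅓ (m(v) = -⅑*(-3) = ⅓)
W(Z) = 8*Z² (W(Z) = 8*(Z*Z) = 8*Z²)
t = -4/3 (t = -1 - 1*⅓ = -1 - ⅓ = -4/3 ≈ -1.3333)
(W(y(0))*t)*(-34) = ((8*(-7 + 0²)²)*(-4/3))*(-34) = ((8*(-7 + 0)²)*(-4/3))*(-34) = ((8*(-7)²)*(-4/3))*(-34) = ((8*49)*(-4/3))*(-34) = (392*(-4/3))*(-34) = -1568/3*(-34) = 53312/3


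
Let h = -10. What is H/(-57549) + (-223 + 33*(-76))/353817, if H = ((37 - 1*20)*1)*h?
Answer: -32339143/6787271511 ≈ -0.0047647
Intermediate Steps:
H = -170 (H = ((37 - 1*20)*1)*(-10) = ((37 - 20)*1)*(-10) = (17*1)*(-10) = 17*(-10) = -170)
H/(-57549) + (-223 + 33*(-76))/353817 = -170/(-57549) + (-223 + 33*(-76))/353817 = -170*(-1/57549) + (-223 - 2508)*(1/353817) = 170/57549 - 2731*1/353817 = 170/57549 - 2731/353817 = -32339143/6787271511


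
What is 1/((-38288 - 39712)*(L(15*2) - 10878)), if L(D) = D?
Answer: 1/846144000 ≈ 1.1818e-9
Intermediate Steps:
1/((-38288 - 39712)*(L(15*2) - 10878)) = 1/((-38288 - 39712)*(15*2 - 10878)) = 1/(-78000*(30 - 10878)) = 1/(-78000*(-10848)) = 1/846144000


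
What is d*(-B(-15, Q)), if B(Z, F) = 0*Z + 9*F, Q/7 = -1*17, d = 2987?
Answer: 3199077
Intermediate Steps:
Q = -119 (Q = 7*(-1*17) = 7*(-17) = -119)
B(Z, F) = 9*F (B(Z, F) = 0 + 9*F = 9*F)
d*(-B(-15, Q)) = 2987*(-9*(-119)) = 2987*(-1*(-1071)) = 2987*1071 = 3199077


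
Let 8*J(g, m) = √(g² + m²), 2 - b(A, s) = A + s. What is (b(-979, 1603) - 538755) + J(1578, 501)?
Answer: -539377 + 3*√304565/8 ≈ -5.3917e+5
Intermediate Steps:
b(A, s) = 2 - A - s (b(A, s) = 2 - (A + s) = 2 + (-A - s) = 2 - A - s)
J(g, m) = √(g² + m²)/8
(b(-979, 1603) - 538755) + J(1578, 501) = ((2 - 1*(-979) - 1*1603) - 538755) + √(1578² + 501²)/8 = ((2 + 979 - 1603) - 538755) + √(2490084 + 251001)/8 = (-622 - 538755) + √2741085/8 = -539377 + (3*√304565)/8 = -539377 + 3*√304565/8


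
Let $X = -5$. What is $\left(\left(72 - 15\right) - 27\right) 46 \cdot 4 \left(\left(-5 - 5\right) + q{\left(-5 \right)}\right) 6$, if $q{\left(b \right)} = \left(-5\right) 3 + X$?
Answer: $-993600$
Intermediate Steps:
$q{\left(b \right)} = -20$ ($q{\left(b \right)} = \left(-5\right) 3 - 5 = -15 - 5 = -20$)
$\left(\left(72 - 15\right) - 27\right) 46 \cdot 4 \left(\left(-5 - 5\right) + q{\left(-5 \right)}\right) 6 = \left(\left(72 - 15\right) - 27\right) 46 \cdot 4 \left(\left(-5 - 5\right) - 20\right) 6 = \left(57 - 27\right) 46 \cdot 4 \left(-10 - 20\right) 6 = 30 \cdot 46 \cdot 4 \left(-30\right) 6 = 1380 \left(\left(-120\right) 6\right) = 1380 \left(-720\right) = -993600$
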